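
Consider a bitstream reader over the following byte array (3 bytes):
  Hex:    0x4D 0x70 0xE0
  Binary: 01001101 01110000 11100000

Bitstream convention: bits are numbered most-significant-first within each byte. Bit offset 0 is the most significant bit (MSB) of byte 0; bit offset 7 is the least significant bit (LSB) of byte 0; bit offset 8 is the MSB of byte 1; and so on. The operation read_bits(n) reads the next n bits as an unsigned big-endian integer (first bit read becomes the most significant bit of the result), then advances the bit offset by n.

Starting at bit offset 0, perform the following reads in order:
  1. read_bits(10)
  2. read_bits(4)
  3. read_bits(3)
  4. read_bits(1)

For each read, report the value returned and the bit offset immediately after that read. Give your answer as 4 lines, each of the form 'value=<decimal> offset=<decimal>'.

Answer: value=309 offset=10
value=12 offset=14
value=1 offset=17
value=1 offset=18

Derivation:
Read 1: bits[0:10] width=10 -> value=309 (bin 0100110101); offset now 10 = byte 1 bit 2; 14 bits remain
Read 2: bits[10:14] width=4 -> value=12 (bin 1100); offset now 14 = byte 1 bit 6; 10 bits remain
Read 3: bits[14:17] width=3 -> value=1 (bin 001); offset now 17 = byte 2 bit 1; 7 bits remain
Read 4: bits[17:18] width=1 -> value=1 (bin 1); offset now 18 = byte 2 bit 2; 6 bits remain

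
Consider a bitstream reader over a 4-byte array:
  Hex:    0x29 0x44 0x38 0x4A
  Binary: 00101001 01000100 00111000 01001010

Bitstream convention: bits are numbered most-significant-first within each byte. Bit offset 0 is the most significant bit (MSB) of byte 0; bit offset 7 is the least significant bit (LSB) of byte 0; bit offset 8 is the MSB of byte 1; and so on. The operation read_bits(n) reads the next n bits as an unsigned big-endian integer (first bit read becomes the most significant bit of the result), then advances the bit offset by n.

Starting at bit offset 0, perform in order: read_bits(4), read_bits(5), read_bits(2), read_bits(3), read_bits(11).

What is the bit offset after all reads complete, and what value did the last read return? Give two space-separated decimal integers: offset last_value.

Read 1: bits[0:4] width=4 -> value=2 (bin 0010); offset now 4 = byte 0 bit 4; 28 bits remain
Read 2: bits[4:9] width=5 -> value=18 (bin 10010); offset now 9 = byte 1 bit 1; 23 bits remain
Read 3: bits[9:11] width=2 -> value=2 (bin 10); offset now 11 = byte 1 bit 3; 21 bits remain
Read 4: bits[11:14] width=3 -> value=1 (bin 001); offset now 14 = byte 1 bit 6; 18 bits remain
Read 5: bits[14:25] width=11 -> value=112 (bin 00001110000); offset now 25 = byte 3 bit 1; 7 bits remain

Answer: 25 112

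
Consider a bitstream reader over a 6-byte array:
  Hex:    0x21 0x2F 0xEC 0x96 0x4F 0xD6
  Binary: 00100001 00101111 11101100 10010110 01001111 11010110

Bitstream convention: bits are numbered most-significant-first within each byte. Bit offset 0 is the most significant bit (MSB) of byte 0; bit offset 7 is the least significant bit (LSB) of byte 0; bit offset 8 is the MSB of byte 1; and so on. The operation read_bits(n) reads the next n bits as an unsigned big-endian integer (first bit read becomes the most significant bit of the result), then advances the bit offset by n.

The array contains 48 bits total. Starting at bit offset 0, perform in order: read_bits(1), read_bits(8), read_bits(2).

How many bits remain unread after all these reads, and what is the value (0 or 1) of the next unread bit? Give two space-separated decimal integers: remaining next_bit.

Read 1: bits[0:1] width=1 -> value=0 (bin 0); offset now 1 = byte 0 bit 1; 47 bits remain
Read 2: bits[1:9] width=8 -> value=66 (bin 01000010); offset now 9 = byte 1 bit 1; 39 bits remain
Read 3: bits[9:11] width=2 -> value=1 (bin 01); offset now 11 = byte 1 bit 3; 37 bits remain

Answer: 37 0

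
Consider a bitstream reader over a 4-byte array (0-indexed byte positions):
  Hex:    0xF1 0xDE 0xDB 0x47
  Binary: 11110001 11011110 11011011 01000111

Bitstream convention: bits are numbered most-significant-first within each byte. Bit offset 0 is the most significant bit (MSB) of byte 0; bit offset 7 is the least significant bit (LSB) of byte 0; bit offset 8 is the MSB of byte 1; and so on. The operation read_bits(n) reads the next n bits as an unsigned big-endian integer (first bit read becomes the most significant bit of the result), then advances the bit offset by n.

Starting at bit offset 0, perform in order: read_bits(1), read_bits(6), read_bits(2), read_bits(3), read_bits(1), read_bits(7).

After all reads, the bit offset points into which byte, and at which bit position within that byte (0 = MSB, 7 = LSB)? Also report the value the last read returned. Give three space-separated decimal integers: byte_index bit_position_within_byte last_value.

Read 1: bits[0:1] width=1 -> value=1 (bin 1); offset now 1 = byte 0 bit 1; 31 bits remain
Read 2: bits[1:7] width=6 -> value=56 (bin 111000); offset now 7 = byte 0 bit 7; 25 bits remain
Read 3: bits[7:9] width=2 -> value=3 (bin 11); offset now 9 = byte 1 bit 1; 23 bits remain
Read 4: bits[9:12] width=3 -> value=5 (bin 101); offset now 12 = byte 1 bit 4; 20 bits remain
Read 5: bits[12:13] width=1 -> value=1 (bin 1); offset now 13 = byte 1 bit 5; 19 bits remain
Read 6: bits[13:20] width=7 -> value=109 (bin 1101101); offset now 20 = byte 2 bit 4; 12 bits remain

Answer: 2 4 109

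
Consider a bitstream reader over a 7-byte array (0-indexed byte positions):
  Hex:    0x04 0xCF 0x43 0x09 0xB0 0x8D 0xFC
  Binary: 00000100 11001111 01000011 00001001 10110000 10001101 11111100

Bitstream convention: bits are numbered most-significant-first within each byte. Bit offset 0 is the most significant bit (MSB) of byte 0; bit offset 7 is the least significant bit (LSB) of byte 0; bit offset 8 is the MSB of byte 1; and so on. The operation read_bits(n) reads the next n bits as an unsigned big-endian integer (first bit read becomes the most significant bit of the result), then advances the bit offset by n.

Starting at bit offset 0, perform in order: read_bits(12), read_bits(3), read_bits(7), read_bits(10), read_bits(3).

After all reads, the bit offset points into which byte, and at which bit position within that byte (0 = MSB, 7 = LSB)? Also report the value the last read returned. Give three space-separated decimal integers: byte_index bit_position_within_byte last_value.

Read 1: bits[0:12] width=12 -> value=76 (bin 000001001100); offset now 12 = byte 1 bit 4; 44 bits remain
Read 2: bits[12:15] width=3 -> value=7 (bin 111); offset now 15 = byte 1 bit 7; 41 bits remain
Read 3: bits[15:22] width=7 -> value=80 (bin 1010000); offset now 22 = byte 2 bit 6; 34 bits remain
Read 4: bits[22:32] width=10 -> value=777 (bin 1100001001); offset now 32 = byte 4 bit 0; 24 bits remain
Read 5: bits[32:35] width=3 -> value=5 (bin 101); offset now 35 = byte 4 bit 3; 21 bits remain

Answer: 4 3 5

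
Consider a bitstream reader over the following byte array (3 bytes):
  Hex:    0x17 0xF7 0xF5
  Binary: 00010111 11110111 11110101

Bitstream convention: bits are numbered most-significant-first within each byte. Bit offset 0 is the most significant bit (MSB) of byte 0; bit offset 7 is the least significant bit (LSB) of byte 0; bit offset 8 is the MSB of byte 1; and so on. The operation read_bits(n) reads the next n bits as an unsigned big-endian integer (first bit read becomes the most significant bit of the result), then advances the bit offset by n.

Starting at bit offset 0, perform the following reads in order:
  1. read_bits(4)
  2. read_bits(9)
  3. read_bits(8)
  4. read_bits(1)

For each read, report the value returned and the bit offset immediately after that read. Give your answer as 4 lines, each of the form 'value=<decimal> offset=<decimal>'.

Read 1: bits[0:4] width=4 -> value=1 (bin 0001); offset now 4 = byte 0 bit 4; 20 bits remain
Read 2: bits[4:13] width=9 -> value=254 (bin 011111110); offset now 13 = byte 1 bit 5; 11 bits remain
Read 3: bits[13:21] width=8 -> value=254 (bin 11111110); offset now 21 = byte 2 bit 5; 3 bits remain
Read 4: bits[21:22] width=1 -> value=1 (bin 1); offset now 22 = byte 2 bit 6; 2 bits remain

Answer: value=1 offset=4
value=254 offset=13
value=254 offset=21
value=1 offset=22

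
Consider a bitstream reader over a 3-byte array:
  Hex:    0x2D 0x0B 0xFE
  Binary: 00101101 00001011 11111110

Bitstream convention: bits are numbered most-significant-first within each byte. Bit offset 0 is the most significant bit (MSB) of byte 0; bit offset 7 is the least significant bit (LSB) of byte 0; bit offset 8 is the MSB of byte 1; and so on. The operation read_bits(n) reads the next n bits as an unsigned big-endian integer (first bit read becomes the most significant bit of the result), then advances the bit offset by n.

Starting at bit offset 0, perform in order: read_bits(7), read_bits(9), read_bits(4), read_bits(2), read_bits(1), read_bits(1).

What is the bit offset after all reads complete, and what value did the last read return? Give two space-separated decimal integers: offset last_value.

Answer: 24 0

Derivation:
Read 1: bits[0:7] width=7 -> value=22 (bin 0010110); offset now 7 = byte 0 bit 7; 17 bits remain
Read 2: bits[7:16] width=9 -> value=267 (bin 100001011); offset now 16 = byte 2 bit 0; 8 bits remain
Read 3: bits[16:20] width=4 -> value=15 (bin 1111); offset now 20 = byte 2 bit 4; 4 bits remain
Read 4: bits[20:22] width=2 -> value=3 (bin 11); offset now 22 = byte 2 bit 6; 2 bits remain
Read 5: bits[22:23] width=1 -> value=1 (bin 1); offset now 23 = byte 2 bit 7; 1 bits remain
Read 6: bits[23:24] width=1 -> value=0 (bin 0); offset now 24 = byte 3 bit 0; 0 bits remain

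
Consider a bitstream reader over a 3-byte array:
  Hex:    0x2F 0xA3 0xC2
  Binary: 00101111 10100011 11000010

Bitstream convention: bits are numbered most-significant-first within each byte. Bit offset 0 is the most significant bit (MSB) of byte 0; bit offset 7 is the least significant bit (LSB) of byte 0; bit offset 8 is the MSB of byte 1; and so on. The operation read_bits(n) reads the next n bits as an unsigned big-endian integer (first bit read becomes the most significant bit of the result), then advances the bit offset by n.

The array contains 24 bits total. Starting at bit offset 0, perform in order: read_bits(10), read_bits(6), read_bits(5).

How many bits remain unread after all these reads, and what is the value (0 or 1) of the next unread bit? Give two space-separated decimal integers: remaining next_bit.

Read 1: bits[0:10] width=10 -> value=190 (bin 0010111110); offset now 10 = byte 1 bit 2; 14 bits remain
Read 2: bits[10:16] width=6 -> value=35 (bin 100011); offset now 16 = byte 2 bit 0; 8 bits remain
Read 3: bits[16:21] width=5 -> value=24 (bin 11000); offset now 21 = byte 2 bit 5; 3 bits remain

Answer: 3 0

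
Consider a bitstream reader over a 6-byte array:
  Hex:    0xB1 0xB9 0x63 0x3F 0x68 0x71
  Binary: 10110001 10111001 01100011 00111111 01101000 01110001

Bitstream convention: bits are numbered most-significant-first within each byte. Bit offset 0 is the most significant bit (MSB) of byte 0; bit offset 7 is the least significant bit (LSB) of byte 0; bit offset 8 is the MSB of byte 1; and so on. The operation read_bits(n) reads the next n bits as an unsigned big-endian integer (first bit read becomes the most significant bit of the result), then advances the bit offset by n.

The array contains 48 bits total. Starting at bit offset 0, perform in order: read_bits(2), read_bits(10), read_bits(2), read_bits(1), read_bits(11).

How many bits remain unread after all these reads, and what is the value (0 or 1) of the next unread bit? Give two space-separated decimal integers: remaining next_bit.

Read 1: bits[0:2] width=2 -> value=2 (bin 10); offset now 2 = byte 0 bit 2; 46 bits remain
Read 2: bits[2:12] width=10 -> value=795 (bin 1100011011); offset now 12 = byte 1 bit 4; 36 bits remain
Read 3: bits[12:14] width=2 -> value=2 (bin 10); offset now 14 = byte 1 bit 6; 34 bits remain
Read 4: bits[14:15] width=1 -> value=0 (bin 0); offset now 15 = byte 1 bit 7; 33 bits remain
Read 5: bits[15:26] width=11 -> value=1420 (bin 10110001100); offset now 26 = byte 3 bit 2; 22 bits remain

Answer: 22 1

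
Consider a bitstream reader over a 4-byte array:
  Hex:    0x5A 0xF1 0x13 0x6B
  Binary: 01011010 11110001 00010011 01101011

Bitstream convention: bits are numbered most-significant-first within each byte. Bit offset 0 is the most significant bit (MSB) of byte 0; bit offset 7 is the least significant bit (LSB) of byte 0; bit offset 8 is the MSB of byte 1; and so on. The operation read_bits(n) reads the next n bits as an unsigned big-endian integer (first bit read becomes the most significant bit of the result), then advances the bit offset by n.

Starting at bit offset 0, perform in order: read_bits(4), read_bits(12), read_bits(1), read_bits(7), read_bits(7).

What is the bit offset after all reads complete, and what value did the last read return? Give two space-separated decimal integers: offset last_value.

Read 1: bits[0:4] width=4 -> value=5 (bin 0101); offset now 4 = byte 0 bit 4; 28 bits remain
Read 2: bits[4:16] width=12 -> value=2801 (bin 101011110001); offset now 16 = byte 2 bit 0; 16 bits remain
Read 3: bits[16:17] width=1 -> value=0 (bin 0); offset now 17 = byte 2 bit 1; 15 bits remain
Read 4: bits[17:24] width=7 -> value=19 (bin 0010011); offset now 24 = byte 3 bit 0; 8 bits remain
Read 5: bits[24:31] width=7 -> value=53 (bin 0110101); offset now 31 = byte 3 bit 7; 1 bits remain

Answer: 31 53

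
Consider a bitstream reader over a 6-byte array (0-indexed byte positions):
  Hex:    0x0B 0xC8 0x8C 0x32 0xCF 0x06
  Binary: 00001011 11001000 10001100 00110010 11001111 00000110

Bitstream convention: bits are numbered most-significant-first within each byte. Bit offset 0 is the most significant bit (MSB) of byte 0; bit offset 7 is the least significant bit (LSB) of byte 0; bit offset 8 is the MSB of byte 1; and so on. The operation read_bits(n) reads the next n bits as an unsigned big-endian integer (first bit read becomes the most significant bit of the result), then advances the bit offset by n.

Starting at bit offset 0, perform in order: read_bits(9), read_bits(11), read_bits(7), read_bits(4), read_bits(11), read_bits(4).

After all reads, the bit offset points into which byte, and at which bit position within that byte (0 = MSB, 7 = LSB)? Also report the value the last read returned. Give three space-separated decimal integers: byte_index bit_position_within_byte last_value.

Read 1: bits[0:9] width=9 -> value=23 (bin 000010111); offset now 9 = byte 1 bit 1; 39 bits remain
Read 2: bits[9:20] width=11 -> value=1160 (bin 10010001000); offset now 20 = byte 2 bit 4; 28 bits remain
Read 3: bits[20:27] width=7 -> value=97 (bin 1100001); offset now 27 = byte 3 bit 3; 21 bits remain
Read 4: bits[27:31] width=4 -> value=9 (bin 1001); offset now 31 = byte 3 bit 7; 17 bits remain
Read 5: bits[31:42] width=11 -> value=828 (bin 01100111100); offset now 42 = byte 5 bit 2; 6 bits remain
Read 6: bits[42:46] width=4 -> value=1 (bin 0001); offset now 46 = byte 5 bit 6; 2 bits remain

Answer: 5 6 1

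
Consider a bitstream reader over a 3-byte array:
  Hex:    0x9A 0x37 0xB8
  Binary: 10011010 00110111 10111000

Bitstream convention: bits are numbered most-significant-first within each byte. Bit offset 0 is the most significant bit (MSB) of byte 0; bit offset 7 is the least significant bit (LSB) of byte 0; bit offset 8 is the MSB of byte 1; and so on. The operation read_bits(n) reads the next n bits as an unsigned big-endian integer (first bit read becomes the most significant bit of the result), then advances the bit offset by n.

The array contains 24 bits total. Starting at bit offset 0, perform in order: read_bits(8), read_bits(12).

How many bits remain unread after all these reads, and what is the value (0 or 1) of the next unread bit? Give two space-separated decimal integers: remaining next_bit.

Answer: 4 1

Derivation:
Read 1: bits[0:8] width=8 -> value=154 (bin 10011010); offset now 8 = byte 1 bit 0; 16 bits remain
Read 2: bits[8:20] width=12 -> value=891 (bin 001101111011); offset now 20 = byte 2 bit 4; 4 bits remain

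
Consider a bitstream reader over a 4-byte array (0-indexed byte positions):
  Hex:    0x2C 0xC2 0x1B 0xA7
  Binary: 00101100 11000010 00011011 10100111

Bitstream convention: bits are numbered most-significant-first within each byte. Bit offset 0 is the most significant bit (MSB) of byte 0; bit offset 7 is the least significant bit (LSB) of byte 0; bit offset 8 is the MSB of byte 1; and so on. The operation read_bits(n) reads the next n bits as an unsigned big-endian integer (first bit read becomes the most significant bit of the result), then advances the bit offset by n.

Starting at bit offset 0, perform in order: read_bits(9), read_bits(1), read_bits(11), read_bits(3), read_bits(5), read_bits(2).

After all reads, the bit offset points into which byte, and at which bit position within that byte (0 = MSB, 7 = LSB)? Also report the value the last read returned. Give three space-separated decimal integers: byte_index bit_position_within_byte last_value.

Read 1: bits[0:9] width=9 -> value=89 (bin 001011001); offset now 9 = byte 1 bit 1; 23 bits remain
Read 2: bits[9:10] width=1 -> value=1 (bin 1); offset now 10 = byte 1 bit 2; 22 bits remain
Read 3: bits[10:21] width=11 -> value=67 (bin 00001000011); offset now 21 = byte 2 bit 5; 11 bits remain
Read 4: bits[21:24] width=3 -> value=3 (bin 011); offset now 24 = byte 3 bit 0; 8 bits remain
Read 5: bits[24:29] width=5 -> value=20 (bin 10100); offset now 29 = byte 3 bit 5; 3 bits remain
Read 6: bits[29:31] width=2 -> value=3 (bin 11); offset now 31 = byte 3 bit 7; 1 bits remain

Answer: 3 7 3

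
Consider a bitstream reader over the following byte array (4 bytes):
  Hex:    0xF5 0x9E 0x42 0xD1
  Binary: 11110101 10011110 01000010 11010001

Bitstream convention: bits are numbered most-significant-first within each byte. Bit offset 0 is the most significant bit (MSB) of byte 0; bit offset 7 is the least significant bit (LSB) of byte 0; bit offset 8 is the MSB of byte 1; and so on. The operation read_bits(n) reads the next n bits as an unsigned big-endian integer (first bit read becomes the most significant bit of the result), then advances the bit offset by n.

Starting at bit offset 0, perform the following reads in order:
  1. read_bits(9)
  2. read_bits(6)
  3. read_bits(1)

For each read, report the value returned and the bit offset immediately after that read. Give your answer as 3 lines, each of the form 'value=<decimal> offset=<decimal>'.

Answer: value=491 offset=9
value=15 offset=15
value=0 offset=16

Derivation:
Read 1: bits[0:9] width=9 -> value=491 (bin 111101011); offset now 9 = byte 1 bit 1; 23 bits remain
Read 2: bits[9:15] width=6 -> value=15 (bin 001111); offset now 15 = byte 1 bit 7; 17 bits remain
Read 3: bits[15:16] width=1 -> value=0 (bin 0); offset now 16 = byte 2 bit 0; 16 bits remain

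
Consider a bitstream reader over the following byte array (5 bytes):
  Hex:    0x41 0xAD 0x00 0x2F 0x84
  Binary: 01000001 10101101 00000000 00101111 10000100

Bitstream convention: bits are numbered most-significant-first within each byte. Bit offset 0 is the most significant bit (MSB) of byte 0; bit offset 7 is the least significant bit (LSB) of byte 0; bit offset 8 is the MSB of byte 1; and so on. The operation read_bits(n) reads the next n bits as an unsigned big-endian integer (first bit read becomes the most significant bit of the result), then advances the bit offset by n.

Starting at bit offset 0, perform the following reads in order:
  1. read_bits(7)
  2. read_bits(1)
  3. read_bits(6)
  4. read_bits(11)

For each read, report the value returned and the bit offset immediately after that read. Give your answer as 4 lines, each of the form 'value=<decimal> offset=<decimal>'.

Read 1: bits[0:7] width=7 -> value=32 (bin 0100000); offset now 7 = byte 0 bit 7; 33 bits remain
Read 2: bits[7:8] width=1 -> value=1 (bin 1); offset now 8 = byte 1 bit 0; 32 bits remain
Read 3: bits[8:14] width=6 -> value=43 (bin 101011); offset now 14 = byte 1 bit 6; 26 bits remain
Read 4: bits[14:25] width=11 -> value=512 (bin 01000000000); offset now 25 = byte 3 bit 1; 15 bits remain

Answer: value=32 offset=7
value=1 offset=8
value=43 offset=14
value=512 offset=25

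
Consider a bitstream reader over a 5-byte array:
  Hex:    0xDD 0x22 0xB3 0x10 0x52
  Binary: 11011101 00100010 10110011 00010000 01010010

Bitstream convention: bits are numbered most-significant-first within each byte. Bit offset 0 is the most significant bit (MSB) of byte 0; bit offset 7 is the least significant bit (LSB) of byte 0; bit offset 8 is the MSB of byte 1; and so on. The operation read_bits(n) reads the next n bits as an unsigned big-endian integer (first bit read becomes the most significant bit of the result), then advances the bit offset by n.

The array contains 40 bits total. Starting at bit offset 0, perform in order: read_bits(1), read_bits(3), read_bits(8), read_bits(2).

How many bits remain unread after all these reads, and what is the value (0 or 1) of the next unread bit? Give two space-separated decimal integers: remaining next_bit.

Answer: 26 1

Derivation:
Read 1: bits[0:1] width=1 -> value=1 (bin 1); offset now 1 = byte 0 bit 1; 39 bits remain
Read 2: bits[1:4] width=3 -> value=5 (bin 101); offset now 4 = byte 0 bit 4; 36 bits remain
Read 3: bits[4:12] width=8 -> value=210 (bin 11010010); offset now 12 = byte 1 bit 4; 28 bits remain
Read 4: bits[12:14] width=2 -> value=0 (bin 00); offset now 14 = byte 1 bit 6; 26 bits remain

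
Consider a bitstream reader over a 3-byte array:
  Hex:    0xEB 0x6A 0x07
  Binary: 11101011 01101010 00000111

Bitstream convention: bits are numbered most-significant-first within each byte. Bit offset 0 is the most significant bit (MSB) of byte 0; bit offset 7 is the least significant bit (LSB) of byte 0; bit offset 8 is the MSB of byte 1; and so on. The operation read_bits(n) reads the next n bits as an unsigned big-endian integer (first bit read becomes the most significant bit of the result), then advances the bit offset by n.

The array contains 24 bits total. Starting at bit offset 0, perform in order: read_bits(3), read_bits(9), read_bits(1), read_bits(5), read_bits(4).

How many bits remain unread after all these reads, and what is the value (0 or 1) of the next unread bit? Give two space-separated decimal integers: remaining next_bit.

Read 1: bits[0:3] width=3 -> value=7 (bin 111); offset now 3 = byte 0 bit 3; 21 bits remain
Read 2: bits[3:12] width=9 -> value=182 (bin 010110110); offset now 12 = byte 1 bit 4; 12 bits remain
Read 3: bits[12:13] width=1 -> value=1 (bin 1); offset now 13 = byte 1 bit 5; 11 bits remain
Read 4: bits[13:18] width=5 -> value=8 (bin 01000); offset now 18 = byte 2 bit 2; 6 bits remain
Read 5: bits[18:22] width=4 -> value=1 (bin 0001); offset now 22 = byte 2 bit 6; 2 bits remain

Answer: 2 1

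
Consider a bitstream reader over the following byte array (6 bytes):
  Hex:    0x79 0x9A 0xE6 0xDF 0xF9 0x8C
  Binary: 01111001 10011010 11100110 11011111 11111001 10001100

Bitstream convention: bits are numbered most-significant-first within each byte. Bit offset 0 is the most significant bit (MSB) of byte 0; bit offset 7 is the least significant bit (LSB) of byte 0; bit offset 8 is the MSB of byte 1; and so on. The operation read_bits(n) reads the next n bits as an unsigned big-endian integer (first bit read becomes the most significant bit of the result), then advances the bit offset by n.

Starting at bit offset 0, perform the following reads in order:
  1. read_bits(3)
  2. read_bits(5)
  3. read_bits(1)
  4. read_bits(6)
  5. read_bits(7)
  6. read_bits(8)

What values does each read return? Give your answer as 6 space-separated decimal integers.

Answer: 3 25 1 13 57 183

Derivation:
Read 1: bits[0:3] width=3 -> value=3 (bin 011); offset now 3 = byte 0 bit 3; 45 bits remain
Read 2: bits[3:8] width=5 -> value=25 (bin 11001); offset now 8 = byte 1 bit 0; 40 bits remain
Read 3: bits[8:9] width=1 -> value=1 (bin 1); offset now 9 = byte 1 bit 1; 39 bits remain
Read 4: bits[9:15] width=6 -> value=13 (bin 001101); offset now 15 = byte 1 bit 7; 33 bits remain
Read 5: bits[15:22] width=7 -> value=57 (bin 0111001); offset now 22 = byte 2 bit 6; 26 bits remain
Read 6: bits[22:30] width=8 -> value=183 (bin 10110111); offset now 30 = byte 3 bit 6; 18 bits remain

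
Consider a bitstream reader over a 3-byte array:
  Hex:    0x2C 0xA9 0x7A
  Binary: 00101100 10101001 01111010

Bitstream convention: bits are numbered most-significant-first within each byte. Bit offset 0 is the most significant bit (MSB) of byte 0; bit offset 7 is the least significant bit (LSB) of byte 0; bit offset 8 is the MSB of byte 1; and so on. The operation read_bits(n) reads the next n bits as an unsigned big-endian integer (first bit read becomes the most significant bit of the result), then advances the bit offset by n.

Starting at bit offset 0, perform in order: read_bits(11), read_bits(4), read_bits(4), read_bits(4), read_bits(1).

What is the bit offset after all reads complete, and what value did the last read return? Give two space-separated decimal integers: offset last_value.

Answer: 24 0

Derivation:
Read 1: bits[0:11] width=11 -> value=357 (bin 00101100101); offset now 11 = byte 1 bit 3; 13 bits remain
Read 2: bits[11:15] width=4 -> value=4 (bin 0100); offset now 15 = byte 1 bit 7; 9 bits remain
Read 3: bits[15:19] width=4 -> value=11 (bin 1011); offset now 19 = byte 2 bit 3; 5 bits remain
Read 4: bits[19:23] width=4 -> value=13 (bin 1101); offset now 23 = byte 2 bit 7; 1 bits remain
Read 5: bits[23:24] width=1 -> value=0 (bin 0); offset now 24 = byte 3 bit 0; 0 bits remain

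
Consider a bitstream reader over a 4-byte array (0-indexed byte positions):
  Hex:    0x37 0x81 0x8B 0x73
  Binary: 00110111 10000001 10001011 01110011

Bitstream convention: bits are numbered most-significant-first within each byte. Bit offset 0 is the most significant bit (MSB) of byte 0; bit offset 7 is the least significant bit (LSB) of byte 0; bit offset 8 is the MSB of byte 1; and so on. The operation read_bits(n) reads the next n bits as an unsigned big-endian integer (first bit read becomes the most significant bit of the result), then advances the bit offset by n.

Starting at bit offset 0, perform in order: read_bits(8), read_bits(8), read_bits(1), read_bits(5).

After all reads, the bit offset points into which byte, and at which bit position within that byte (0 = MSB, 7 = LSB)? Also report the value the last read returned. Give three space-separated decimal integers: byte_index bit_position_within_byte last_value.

Read 1: bits[0:8] width=8 -> value=55 (bin 00110111); offset now 8 = byte 1 bit 0; 24 bits remain
Read 2: bits[8:16] width=8 -> value=129 (bin 10000001); offset now 16 = byte 2 bit 0; 16 bits remain
Read 3: bits[16:17] width=1 -> value=1 (bin 1); offset now 17 = byte 2 bit 1; 15 bits remain
Read 4: bits[17:22] width=5 -> value=2 (bin 00010); offset now 22 = byte 2 bit 6; 10 bits remain

Answer: 2 6 2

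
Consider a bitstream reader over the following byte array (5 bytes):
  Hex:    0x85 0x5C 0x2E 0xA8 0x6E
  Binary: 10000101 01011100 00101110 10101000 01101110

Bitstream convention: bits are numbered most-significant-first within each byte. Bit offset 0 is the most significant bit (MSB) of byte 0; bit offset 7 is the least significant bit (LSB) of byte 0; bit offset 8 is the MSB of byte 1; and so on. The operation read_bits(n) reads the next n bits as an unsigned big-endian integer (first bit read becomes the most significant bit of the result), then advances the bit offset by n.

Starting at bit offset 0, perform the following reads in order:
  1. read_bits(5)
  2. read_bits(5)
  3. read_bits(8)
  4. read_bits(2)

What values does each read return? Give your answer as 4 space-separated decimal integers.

Answer: 16 21 112 2

Derivation:
Read 1: bits[0:5] width=5 -> value=16 (bin 10000); offset now 5 = byte 0 bit 5; 35 bits remain
Read 2: bits[5:10] width=5 -> value=21 (bin 10101); offset now 10 = byte 1 bit 2; 30 bits remain
Read 3: bits[10:18] width=8 -> value=112 (bin 01110000); offset now 18 = byte 2 bit 2; 22 bits remain
Read 4: bits[18:20] width=2 -> value=2 (bin 10); offset now 20 = byte 2 bit 4; 20 bits remain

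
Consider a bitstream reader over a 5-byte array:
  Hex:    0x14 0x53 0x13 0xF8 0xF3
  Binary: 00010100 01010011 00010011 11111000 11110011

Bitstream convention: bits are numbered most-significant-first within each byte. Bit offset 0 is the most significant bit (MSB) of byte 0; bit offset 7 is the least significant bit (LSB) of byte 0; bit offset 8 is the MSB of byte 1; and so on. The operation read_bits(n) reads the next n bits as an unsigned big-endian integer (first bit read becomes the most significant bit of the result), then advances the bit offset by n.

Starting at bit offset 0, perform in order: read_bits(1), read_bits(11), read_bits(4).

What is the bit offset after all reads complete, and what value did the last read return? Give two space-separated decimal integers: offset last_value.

Read 1: bits[0:1] width=1 -> value=0 (bin 0); offset now 1 = byte 0 bit 1; 39 bits remain
Read 2: bits[1:12] width=11 -> value=325 (bin 00101000101); offset now 12 = byte 1 bit 4; 28 bits remain
Read 3: bits[12:16] width=4 -> value=3 (bin 0011); offset now 16 = byte 2 bit 0; 24 bits remain

Answer: 16 3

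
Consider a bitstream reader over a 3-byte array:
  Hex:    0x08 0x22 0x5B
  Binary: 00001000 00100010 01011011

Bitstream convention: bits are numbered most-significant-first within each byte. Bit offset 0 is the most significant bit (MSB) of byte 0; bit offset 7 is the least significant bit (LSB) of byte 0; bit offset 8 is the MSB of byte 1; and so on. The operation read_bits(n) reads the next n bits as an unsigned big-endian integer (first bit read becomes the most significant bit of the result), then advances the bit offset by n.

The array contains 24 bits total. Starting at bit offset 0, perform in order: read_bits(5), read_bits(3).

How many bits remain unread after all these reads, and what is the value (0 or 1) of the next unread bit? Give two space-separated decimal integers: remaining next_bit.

Answer: 16 0

Derivation:
Read 1: bits[0:5] width=5 -> value=1 (bin 00001); offset now 5 = byte 0 bit 5; 19 bits remain
Read 2: bits[5:8] width=3 -> value=0 (bin 000); offset now 8 = byte 1 bit 0; 16 bits remain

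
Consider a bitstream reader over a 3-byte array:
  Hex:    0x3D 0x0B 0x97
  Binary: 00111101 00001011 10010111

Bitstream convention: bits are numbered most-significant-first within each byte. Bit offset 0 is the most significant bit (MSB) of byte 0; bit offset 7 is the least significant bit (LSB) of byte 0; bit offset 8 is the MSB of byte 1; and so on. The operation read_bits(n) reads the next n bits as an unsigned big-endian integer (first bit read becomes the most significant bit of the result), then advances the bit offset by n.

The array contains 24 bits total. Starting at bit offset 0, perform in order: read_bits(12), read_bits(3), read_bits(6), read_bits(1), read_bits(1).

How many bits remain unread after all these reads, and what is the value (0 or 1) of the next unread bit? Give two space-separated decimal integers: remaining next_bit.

Read 1: bits[0:12] width=12 -> value=976 (bin 001111010000); offset now 12 = byte 1 bit 4; 12 bits remain
Read 2: bits[12:15] width=3 -> value=5 (bin 101); offset now 15 = byte 1 bit 7; 9 bits remain
Read 3: bits[15:21] width=6 -> value=50 (bin 110010); offset now 21 = byte 2 bit 5; 3 bits remain
Read 4: bits[21:22] width=1 -> value=1 (bin 1); offset now 22 = byte 2 bit 6; 2 bits remain
Read 5: bits[22:23] width=1 -> value=1 (bin 1); offset now 23 = byte 2 bit 7; 1 bits remain

Answer: 1 1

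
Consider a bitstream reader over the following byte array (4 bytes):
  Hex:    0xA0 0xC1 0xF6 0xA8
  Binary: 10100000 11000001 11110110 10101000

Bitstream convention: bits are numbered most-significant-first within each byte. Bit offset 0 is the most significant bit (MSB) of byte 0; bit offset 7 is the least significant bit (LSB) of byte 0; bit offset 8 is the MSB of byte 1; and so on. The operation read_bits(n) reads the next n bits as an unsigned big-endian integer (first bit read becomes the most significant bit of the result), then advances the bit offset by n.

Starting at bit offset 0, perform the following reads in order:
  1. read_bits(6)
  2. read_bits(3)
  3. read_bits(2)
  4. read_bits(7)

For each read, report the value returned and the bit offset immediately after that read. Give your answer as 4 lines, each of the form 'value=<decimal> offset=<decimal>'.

Answer: value=40 offset=6
value=1 offset=9
value=2 offset=11
value=7 offset=18

Derivation:
Read 1: bits[0:6] width=6 -> value=40 (bin 101000); offset now 6 = byte 0 bit 6; 26 bits remain
Read 2: bits[6:9] width=3 -> value=1 (bin 001); offset now 9 = byte 1 bit 1; 23 bits remain
Read 3: bits[9:11] width=2 -> value=2 (bin 10); offset now 11 = byte 1 bit 3; 21 bits remain
Read 4: bits[11:18] width=7 -> value=7 (bin 0000111); offset now 18 = byte 2 bit 2; 14 bits remain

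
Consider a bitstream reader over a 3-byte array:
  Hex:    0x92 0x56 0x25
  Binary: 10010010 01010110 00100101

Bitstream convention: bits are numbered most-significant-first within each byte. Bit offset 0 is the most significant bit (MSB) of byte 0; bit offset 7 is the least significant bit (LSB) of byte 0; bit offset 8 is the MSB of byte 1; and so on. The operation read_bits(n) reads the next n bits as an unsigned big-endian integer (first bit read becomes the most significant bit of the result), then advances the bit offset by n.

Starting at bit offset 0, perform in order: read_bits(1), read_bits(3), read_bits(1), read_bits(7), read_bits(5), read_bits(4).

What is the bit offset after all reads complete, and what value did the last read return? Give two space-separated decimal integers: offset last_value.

Read 1: bits[0:1] width=1 -> value=1 (bin 1); offset now 1 = byte 0 bit 1; 23 bits remain
Read 2: bits[1:4] width=3 -> value=1 (bin 001); offset now 4 = byte 0 bit 4; 20 bits remain
Read 3: bits[4:5] width=1 -> value=0 (bin 0); offset now 5 = byte 0 bit 5; 19 bits remain
Read 4: bits[5:12] width=7 -> value=37 (bin 0100101); offset now 12 = byte 1 bit 4; 12 bits remain
Read 5: bits[12:17] width=5 -> value=12 (bin 01100); offset now 17 = byte 2 bit 1; 7 bits remain
Read 6: bits[17:21] width=4 -> value=4 (bin 0100); offset now 21 = byte 2 bit 5; 3 bits remain

Answer: 21 4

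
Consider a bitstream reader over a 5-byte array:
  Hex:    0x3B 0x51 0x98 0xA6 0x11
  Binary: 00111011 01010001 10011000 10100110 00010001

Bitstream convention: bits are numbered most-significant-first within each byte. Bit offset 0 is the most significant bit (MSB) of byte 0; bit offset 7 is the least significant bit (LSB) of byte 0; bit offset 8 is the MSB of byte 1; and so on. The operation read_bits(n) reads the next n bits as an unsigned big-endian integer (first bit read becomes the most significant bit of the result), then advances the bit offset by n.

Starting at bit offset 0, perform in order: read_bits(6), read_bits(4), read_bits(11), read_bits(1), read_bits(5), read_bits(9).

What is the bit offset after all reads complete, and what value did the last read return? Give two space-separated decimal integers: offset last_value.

Read 1: bits[0:6] width=6 -> value=14 (bin 001110); offset now 6 = byte 0 bit 6; 34 bits remain
Read 2: bits[6:10] width=4 -> value=13 (bin 1101); offset now 10 = byte 1 bit 2; 30 bits remain
Read 3: bits[10:21] width=11 -> value=563 (bin 01000110011); offset now 21 = byte 2 bit 5; 19 bits remain
Read 4: bits[21:22] width=1 -> value=0 (bin 0); offset now 22 = byte 2 bit 6; 18 bits remain
Read 5: bits[22:27] width=5 -> value=5 (bin 00101); offset now 27 = byte 3 bit 3; 13 bits remain
Read 6: bits[27:36] width=9 -> value=97 (bin 001100001); offset now 36 = byte 4 bit 4; 4 bits remain

Answer: 36 97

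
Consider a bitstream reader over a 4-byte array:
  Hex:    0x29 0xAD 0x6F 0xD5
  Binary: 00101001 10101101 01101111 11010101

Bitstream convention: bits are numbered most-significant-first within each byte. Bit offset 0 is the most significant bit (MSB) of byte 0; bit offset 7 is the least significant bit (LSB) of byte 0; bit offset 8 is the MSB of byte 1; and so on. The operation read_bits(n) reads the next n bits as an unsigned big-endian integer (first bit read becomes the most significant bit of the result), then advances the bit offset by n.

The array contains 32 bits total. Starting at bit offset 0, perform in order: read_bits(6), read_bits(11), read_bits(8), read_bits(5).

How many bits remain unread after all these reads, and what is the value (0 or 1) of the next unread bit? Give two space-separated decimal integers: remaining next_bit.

Read 1: bits[0:6] width=6 -> value=10 (bin 001010); offset now 6 = byte 0 bit 6; 26 bits remain
Read 2: bits[6:17] width=11 -> value=858 (bin 01101011010); offset now 17 = byte 2 bit 1; 15 bits remain
Read 3: bits[17:25] width=8 -> value=223 (bin 11011111); offset now 25 = byte 3 bit 1; 7 bits remain
Read 4: bits[25:30] width=5 -> value=21 (bin 10101); offset now 30 = byte 3 bit 6; 2 bits remain

Answer: 2 0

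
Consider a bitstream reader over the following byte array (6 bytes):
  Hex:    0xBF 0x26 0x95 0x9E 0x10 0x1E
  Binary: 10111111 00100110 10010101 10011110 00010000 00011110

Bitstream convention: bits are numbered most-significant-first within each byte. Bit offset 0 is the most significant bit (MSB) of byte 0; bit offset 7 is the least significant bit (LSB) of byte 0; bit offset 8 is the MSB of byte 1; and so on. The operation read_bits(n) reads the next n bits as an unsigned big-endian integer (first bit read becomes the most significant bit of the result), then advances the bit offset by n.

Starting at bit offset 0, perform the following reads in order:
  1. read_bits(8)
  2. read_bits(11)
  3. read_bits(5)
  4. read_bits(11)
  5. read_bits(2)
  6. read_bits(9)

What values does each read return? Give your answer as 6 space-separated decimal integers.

Read 1: bits[0:8] width=8 -> value=191 (bin 10111111); offset now 8 = byte 1 bit 0; 40 bits remain
Read 2: bits[8:19] width=11 -> value=308 (bin 00100110100); offset now 19 = byte 2 bit 3; 29 bits remain
Read 3: bits[19:24] width=5 -> value=21 (bin 10101); offset now 24 = byte 3 bit 0; 24 bits remain
Read 4: bits[24:35] width=11 -> value=1264 (bin 10011110000); offset now 35 = byte 4 bit 3; 13 bits remain
Read 5: bits[35:37] width=2 -> value=2 (bin 10); offset now 37 = byte 4 bit 5; 11 bits remain
Read 6: bits[37:46] width=9 -> value=7 (bin 000000111); offset now 46 = byte 5 bit 6; 2 bits remain

Answer: 191 308 21 1264 2 7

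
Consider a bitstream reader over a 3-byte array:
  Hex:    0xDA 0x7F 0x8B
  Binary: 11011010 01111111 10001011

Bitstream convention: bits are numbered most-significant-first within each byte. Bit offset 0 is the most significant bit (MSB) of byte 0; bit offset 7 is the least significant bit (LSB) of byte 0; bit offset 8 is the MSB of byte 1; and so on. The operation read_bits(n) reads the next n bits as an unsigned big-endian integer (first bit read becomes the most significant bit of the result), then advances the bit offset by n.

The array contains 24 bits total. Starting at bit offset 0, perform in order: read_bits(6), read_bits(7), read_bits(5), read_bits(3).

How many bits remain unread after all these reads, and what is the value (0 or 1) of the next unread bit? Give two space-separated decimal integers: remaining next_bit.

Read 1: bits[0:6] width=6 -> value=54 (bin 110110); offset now 6 = byte 0 bit 6; 18 bits remain
Read 2: bits[6:13] width=7 -> value=79 (bin 1001111); offset now 13 = byte 1 bit 5; 11 bits remain
Read 3: bits[13:18] width=5 -> value=30 (bin 11110); offset now 18 = byte 2 bit 2; 6 bits remain
Read 4: bits[18:21] width=3 -> value=1 (bin 001); offset now 21 = byte 2 bit 5; 3 bits remain

Answer: 3 0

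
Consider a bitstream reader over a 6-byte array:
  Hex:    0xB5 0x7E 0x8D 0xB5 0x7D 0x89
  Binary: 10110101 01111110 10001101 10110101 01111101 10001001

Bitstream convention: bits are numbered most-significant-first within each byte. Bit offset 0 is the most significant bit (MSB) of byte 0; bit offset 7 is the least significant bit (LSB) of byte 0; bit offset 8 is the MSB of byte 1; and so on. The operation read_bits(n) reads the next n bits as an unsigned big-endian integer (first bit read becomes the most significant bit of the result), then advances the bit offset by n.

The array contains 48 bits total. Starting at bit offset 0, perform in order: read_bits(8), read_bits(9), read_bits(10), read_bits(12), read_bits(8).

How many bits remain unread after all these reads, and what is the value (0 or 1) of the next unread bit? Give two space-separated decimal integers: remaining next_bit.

Answer: 1 1

Derivation:
Read 1: bits[0:8] width=8 -> value=181 (bin 10110101); offset now 8 = byte 1 bit 0; 40 bits remain
Read 2: bits[8:17] width=9 -> value=253 (bin 011111101); offset now 17 = byte 2 bit 1; 31 bits remain
Read 3: bits[17:27] width=10 -> value=109 (bin 0001101101); offset now 27 = byte 3 bit 3; 21 bits remain
Read 4: bits[27:39] width=12 -> value=2750 (bin 101010111110); offset now 39 = byte 4 bit 7; 9 bits remain
Read 5: bits[39:47] width=8 -> value=196 (bin 11000100); offset now 47 = byte 5 bit 7; 1 bits remain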